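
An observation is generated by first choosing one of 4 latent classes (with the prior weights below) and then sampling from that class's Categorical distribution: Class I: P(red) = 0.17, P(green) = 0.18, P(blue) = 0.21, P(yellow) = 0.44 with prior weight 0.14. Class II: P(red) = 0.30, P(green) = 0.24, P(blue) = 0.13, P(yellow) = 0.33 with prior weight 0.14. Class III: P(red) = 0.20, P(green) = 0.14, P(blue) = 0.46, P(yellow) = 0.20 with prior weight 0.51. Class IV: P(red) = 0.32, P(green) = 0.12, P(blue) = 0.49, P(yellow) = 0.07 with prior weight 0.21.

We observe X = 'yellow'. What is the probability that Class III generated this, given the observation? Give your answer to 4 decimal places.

0.4543

Posterior ∝ prior × likelihood, so P(k | x) ∝ P(Z=k) f_k(x); normalise over all components.
Evaluate each component's likelihood at the observed value:
  p_I = 0.44
  p_II = 0.33
  p_III = 0.2
  p_IV = 0.07
Multiply by the mixture weights:
  P(Z=I)·p_I = 0.14 × 0.44 = 0.0616
  P(Z=II)·p_II = 0.14 × 0.33 = 0.0462
  P(Z=III)·p_III = 0.51 × 0.2 = 0.102
  P(Z=IV)·p_IV = 0.21 × 0.07 = 0.0147
Sum: 0.0616 + 0.0462 + 0.102 + 0.0147 = 0.2245
So the posterior for Class III is 0.102 / 0.2245 ≈ 0.4543.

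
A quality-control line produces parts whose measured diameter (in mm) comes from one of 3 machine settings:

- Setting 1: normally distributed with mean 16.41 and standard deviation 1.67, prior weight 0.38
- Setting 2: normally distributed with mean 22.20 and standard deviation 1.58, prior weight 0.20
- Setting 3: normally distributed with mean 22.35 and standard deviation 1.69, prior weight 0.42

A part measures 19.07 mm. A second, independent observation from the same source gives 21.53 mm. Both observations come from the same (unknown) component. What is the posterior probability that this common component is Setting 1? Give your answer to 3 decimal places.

P(component k | x) = w_k·f_k(x) / marginal(x), where marginal(x) = Σ_j w_j·f_j(x).
Since both observations come from the same component, the likelihood for component k is f_k(x₁)·f_k(x₂).
  L_1 = [0.067186] × [0.00217324] = 0.000146011
  L_2 = [0.0354877] × [0.230784] = 0.00819
  L_3 = [0.035898] × [0.209846] = 0.00753306
Unnormalised posteriors:
  w_1·L_1 = 0.38 × 0.000146011 = 5.54843e-05
  w_2·L_2 = 0.20 × 0.00819 = 0.001638
  w_3·L_3 = 0.42 × 0.00753306 = 0.00316388
Denominator: 5.54843e-05 + 0.001638 + 0.00316388 = 0.00485737
P(Setting 1 | x₁,x₂) ≈ 0.011

0.011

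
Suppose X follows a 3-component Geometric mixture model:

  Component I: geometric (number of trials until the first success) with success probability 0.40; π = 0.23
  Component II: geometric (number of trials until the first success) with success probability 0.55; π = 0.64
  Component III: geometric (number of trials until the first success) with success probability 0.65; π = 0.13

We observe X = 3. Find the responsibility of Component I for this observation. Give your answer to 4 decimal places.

Posterior ∝ prior × likelihood, so P(k | x) ∝ P(Z=k) f_k(x); normalise over all components.
Component likelihoods at x = 3:
  f_I = 0.144
  f_II = 0.111375
  f_III = 0.079625
Multiply by the mixture weights:
  P(Z=I)·f_I = 0.23 × 0.144 = 0.03312
  P(Z=II)·f_II = 0.64 × 0.111375 = 0.07128
  P(Z=III)·f_III = 0.13 × 0.079625 = 0.0103512
Sum: 0.03312 + 0.07128 + 0.0103512 = 0.114751
P(Component I | the observation) ≈ 0.2886

0.2886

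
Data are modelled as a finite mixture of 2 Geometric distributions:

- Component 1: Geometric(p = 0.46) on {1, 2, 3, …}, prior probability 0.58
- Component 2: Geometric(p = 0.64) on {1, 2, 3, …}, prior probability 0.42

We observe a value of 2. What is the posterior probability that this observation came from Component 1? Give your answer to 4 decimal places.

P(component k | x) = π_k·f_k(x) / marginal(x), where marginal(x) = Σ_j π_j·f_j(x).
Component likelihoods at x = 2:
  L_1 = 0.46·(1−0.46)^1 = 0.46·0.54 = 0.2484
  L_2 = 0.64·(1−0.64)^1 = 0.64·0.36 = 0.2304
Prior × likelihood for each component:
  π_1·L_1 = 0.58 × 0.2484 = 0.144072
  π_2·L_2 = 0.42 × 0.2304 = 0.096768
Sum: 0.144072 + 0.096768 = 0.24084
P(Component 1 | data) = 0.144072 / 0.24084 ≈ 0.5982

0.5982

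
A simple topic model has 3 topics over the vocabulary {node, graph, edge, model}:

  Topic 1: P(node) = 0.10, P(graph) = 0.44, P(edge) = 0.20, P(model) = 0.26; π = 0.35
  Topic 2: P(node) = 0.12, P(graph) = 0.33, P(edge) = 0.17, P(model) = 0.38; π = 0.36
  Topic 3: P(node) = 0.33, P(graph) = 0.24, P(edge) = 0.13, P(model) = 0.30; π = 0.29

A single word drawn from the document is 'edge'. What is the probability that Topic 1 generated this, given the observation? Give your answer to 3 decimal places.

By Bayes' theorem, P(k | x) = P(Z=k) f_k(x) / Σ_j P(Z=j) f_j(x).
Evaluate each component's likelihood at the observed value:
  L_1 = P(edge | comp) = 0.20
  L_2 = P(edge | comp) = 0.17
  L_3 = P(edge | comp) = 0.13
Multiply by the mixture weights:
  P(Z=1)·L_1 = 0.35 × 0.2 = 0.07
  P(Z=2)·L_2 = 0.36 × 0.17 = 0.0612
  P(Z=3)·L_3 = 0.29 × 0.13 = 0.0377
Evidence: 0.07 + 0.0612 + 0.0377 = 0.1689
P(Topic 1 | 'edge') ≈ 0.414

0.414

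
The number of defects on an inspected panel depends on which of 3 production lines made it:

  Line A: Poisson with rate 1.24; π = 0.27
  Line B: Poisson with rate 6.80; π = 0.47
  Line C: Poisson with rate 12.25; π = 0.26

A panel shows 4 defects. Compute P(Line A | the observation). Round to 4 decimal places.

0.1387

P(component k | x) = π_k·f_k(x) / marginal(x), where marginal(x) = Σ_j π_j·f_j(x).
Evaluate each component's likelihood at the observed value:
  p_A = 0.0285069
  p_B = 0.0992252
  p_C = 0.00448979
Multiply by the mixture weights:
  π_A·p_A = 0.27 × 0.0285069 = 0.00769687
  π_B·p_B = 0.47 × 0.0992252 = 0.0466358
  π_C·p_C = 0.26 × 0.00448979 = 0.00116734
Evidence: 0.00769687 + 0.0466358 + 0.00116734 = 0.0555001
P(Line A | data) = 0.00769687 / 0.0555001 ≈ 0.1387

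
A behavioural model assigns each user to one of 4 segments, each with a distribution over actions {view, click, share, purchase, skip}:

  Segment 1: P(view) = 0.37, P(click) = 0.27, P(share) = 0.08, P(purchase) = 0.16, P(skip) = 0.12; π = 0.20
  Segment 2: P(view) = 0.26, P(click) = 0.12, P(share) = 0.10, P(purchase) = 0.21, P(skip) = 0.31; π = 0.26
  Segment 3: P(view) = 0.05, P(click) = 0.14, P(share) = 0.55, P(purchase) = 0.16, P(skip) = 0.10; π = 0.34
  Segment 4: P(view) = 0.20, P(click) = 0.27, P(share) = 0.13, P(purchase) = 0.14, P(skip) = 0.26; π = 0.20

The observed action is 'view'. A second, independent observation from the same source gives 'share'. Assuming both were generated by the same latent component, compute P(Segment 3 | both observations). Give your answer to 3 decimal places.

0.343

Posterior ∝ prior × likelihood, so P(k | x) ∝ π_k f_k(x); normalise over all components.
Since both observations come from the same component, the likelihood for component k is f_k(x₁)·f_k(x₂).
  p_1 = [0.37] × [0.08] = 0.0296
  p_2 = [0.26] × [0.1] = 0.026
  p_3 = [0.05] × [0.55] = 0.0275
  p_4 = [0.2] × [0.13] = 0.026
Multiply by the mixture weights:
  π_1·p_1 = 0.20 × 0.0296 = 0.00592
  π_2·p_2 = 0.26 × 0.026 = 0.00676
  π_3·p_3 = 0.34 × 0.0275 = 0.00935
  π_4·p_4 = 0.20 × 0.026 = 0.0052
Marginal: 0.00592 + 0.00676 + 0.00935 + 0.0052 = 0.02723
So the posterior for Segment 3 is 0.00935 / 0.02723 ≈ 0.343.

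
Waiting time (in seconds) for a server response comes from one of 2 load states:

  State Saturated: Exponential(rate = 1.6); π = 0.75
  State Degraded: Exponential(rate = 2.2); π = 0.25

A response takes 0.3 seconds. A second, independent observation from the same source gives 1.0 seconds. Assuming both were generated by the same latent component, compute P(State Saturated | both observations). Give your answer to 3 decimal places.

The responsibility of component k is w_k f_k(x) divided by Σ_j w_j f_j(x).
Since both observations come from the same component, the likelihood for component k is f_k(x₁)·f_k(x₂).
  p_Saturated = [1.6·e^(−1.6·0.3) = 1.6·e^(−0.4800) = 0.990053] × [0.323034] = 0.319821
  p_Degraded = [2.2·e^(−2.2·0.3) = 2.2·e^(−0.6600) = 1.13707] × [0.243767] = 0.277181
Unnormalised posteriors:
  w_Saturated·p_Saturated = 0.75 × 0.319821 = 0.239866
  w_Degraded·p_Degraded = 0.25 × 0.277181 = 0.0692952
Denominator: 0.239866 + 0.0692952 = 0.309161
So the posterior for State Saturated is 0.239866 / 0.309161 ≈ 0.776.

0.776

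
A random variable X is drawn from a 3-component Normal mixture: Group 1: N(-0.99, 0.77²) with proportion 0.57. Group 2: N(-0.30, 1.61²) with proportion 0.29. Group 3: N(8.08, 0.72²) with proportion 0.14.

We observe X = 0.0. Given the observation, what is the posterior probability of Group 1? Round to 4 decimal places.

P(component k | x) = π_k·f_k(x) / marginal(x), where marginal(x) = Σ_j π_j·f_j(x).
Normal densities:
  L_1 = 0.226705
  L_2 = 0.243526
  L_3 = 2.49132e-28
Prior × likelihood for each component:
  π_1·L_1 = 0.57 × 0.226705 = 0.129222
  π_2·L_2 = 0.29 × 0.243526 = 0.0706224
  π_3·L_3 = 0.14 × 2.49132e-28 = 3.48785e-29
Denominator: 0.129222 + 0.0706224 + 3.48785e-29 = 0.199844
P(Group 1 | 0.0) = 0.129222 / 0.199844 ≈ 0.6466

0.6466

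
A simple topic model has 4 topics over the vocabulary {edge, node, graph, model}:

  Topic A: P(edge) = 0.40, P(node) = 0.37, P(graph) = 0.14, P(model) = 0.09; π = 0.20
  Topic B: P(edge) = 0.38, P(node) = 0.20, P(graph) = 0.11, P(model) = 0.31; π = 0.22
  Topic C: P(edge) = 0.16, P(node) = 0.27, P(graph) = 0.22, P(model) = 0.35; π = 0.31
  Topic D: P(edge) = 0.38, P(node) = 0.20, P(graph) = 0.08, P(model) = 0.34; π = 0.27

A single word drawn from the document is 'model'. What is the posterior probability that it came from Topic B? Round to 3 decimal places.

0.238

By Bayes' theorem, P(k | x) = w_k f_k(x) / Σ_j w_j f_j(x).
Evaluate each component's likelihood at the observed value:
  L_A = P(model | comp) = 0.09
  L_B = P(model | comp) = 0.31
  L_C = P(model | comp) = 0.35
  L_D = P(model | comp) = 0.34
Weight by the priors:
  w_A·L_A = 0.20 × 0.09 = 0.018
  w_B·L_B = 0.22 × 0.31 = 0.0682
  w_C·L_C = 0.31 × 0.35 = 0.1085
  w_D·L_D = 0.27 × 0.34 = 0.0918
Marginal: 0.018 + 0.0682 + 0.1085 + 0.0918 = 0.2865
So the posterior for Topic B is 0.0682 / 0.2865 ≈ 0.238.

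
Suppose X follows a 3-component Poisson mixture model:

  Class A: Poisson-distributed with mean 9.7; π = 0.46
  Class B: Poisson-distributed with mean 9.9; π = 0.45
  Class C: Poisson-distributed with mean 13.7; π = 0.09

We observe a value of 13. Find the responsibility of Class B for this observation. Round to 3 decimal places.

P(component k | x) = π_k·f_k(x) / marginal(x), where marginal(x) = Σ_j π_j·f_j(x).
Poisson probabilities:
  p_A = e^(−9.7)·9.7^13/13! = 0.0662363
  p_B = e^(−9.9)·9.9^13/13! = 0.0707069
  p_C = e^(−13.7)·13.7^13/13! = 0.107957
Multiply by the mixture weights:
  π_A·p_A = 0.46 × 0.0662363 = 0.0304687
  π_B·p_B = 0.45 × 0.0707069 = 0.0318181
  π_C·p_C = 0.09 × 0.107957 = 0.00971617
Marginal: 0.0304687 + 0.0318181 + 0.00971617 = 0.072003
So the posterior for Class B is 0.0318181 / 0.072003 ≈ 0.442.

0.442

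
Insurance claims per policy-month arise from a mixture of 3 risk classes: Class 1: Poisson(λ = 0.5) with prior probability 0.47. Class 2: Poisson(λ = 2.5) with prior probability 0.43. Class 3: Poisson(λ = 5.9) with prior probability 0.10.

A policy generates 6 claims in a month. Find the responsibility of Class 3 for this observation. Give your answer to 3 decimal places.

P(component k | x) = π_k·f_k(x) / marginal(x), where marginal(x) = Σ_j π_j·f_j(x).
Evaluate each component's likelihood at the observed value:
  p_1 = e^(−0.5)·0.5^6/6! = 1.31626e-05
  p_2 = e^(−2.5)·2.5^6/6! = 0.0278337
  p_3 = e^(−5.9)·5.9^6/6! = 0.160488
Unnormalised posteriors:
  π_1·p_1 = 0.47 × 1.31626e-05 = 6.1864e-06
  π_2·p_2 = 0.43 × 0.0278337 = 0.0119685
  π_3·p_3 = 0.10 × 0.160488 = 0.0160488
Normaliser: 6.1864e-06 + 0.0119685 + 0.0160488 = 0.0280235
P(Class 3 | 6 claims) = 0.0160488 / 0.0280235 ≈ 0.573

0.573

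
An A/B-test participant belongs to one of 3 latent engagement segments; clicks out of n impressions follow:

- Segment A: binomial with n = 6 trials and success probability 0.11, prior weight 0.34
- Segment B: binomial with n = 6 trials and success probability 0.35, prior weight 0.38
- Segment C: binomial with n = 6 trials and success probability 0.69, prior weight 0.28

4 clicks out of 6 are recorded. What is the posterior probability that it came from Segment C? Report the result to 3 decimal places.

By Bayes' theorem, P(k | x) = π_k f_k(x) / Σ_j π_j f_j(x).
Component likelihoods at x = 4 clicks out of 6:
  p_A = 0.00173957
  p_B = 0.0951021
  p_C = 0.326747
Multiply by the mixture weights:
  π_A·p_A = 0.34 × 0.00173957 = 0.000591454
  π_B·p_B = 0.38 × 0.0951021 = 0.0361388
  π_C·p_C = 0.28 × 0.326747 = 0.091489
Normaliser: 0.000591454 + 0.0361388 + 0.091489 = 0.128219
Responsibility of Segment C: 0.091489 / 0.128219 ≈ 0.714

0.714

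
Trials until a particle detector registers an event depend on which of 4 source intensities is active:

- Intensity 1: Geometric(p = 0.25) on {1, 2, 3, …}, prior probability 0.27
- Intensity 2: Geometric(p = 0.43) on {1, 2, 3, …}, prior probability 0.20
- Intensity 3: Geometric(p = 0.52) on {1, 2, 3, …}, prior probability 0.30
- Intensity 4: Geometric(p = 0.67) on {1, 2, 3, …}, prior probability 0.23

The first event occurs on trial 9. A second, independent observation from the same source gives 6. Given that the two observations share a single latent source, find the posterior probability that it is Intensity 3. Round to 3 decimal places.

0.013

By Bayes' theorem, P(k | x) = π_k f_k(x) / Σ_j π_j f_j(x).
Since both observations come from the same component, the likelihood for component k is f_k(x₁)·f_k(x₂).
  L_1 = [0.25·(1−0.25)^8 = 0.25·0.100113 = 0.0250282] × [0.0593262] = 0.00148483
  L_2 = [0.43·(1−0.43)^8 = 0.43·0.0111429 = 0.00479145] × [0.0258728] = 0.000123968
  L_3 = [0.52·(1−0.52)^8 = 0.52·0.00281793 = 0.00146532] × [0.0132498] = 1.94152e-05
  L_4 = [0.67·(1−0.67)^8 = 0.67·0.000140641 = 9.42294e-05] × [0.00262207] = 2.47076e-07
Prior × likelihood for each component:
  π_1·L_1 = 0.27 × 0.00148483 = 0.000400904
  π_2·L_2 = 0.20 × 0.000123968 = 2.47936e-05
  π_3·L_3 = 0.30 × 1.94152e-05 = 5.82457e-06
  π_4·L_4 = 0.23 × 2.47076e-07 = 5.68275e-08
Evidence: 0.000400904 + 2.47936e-05 + 5.82457e-06 + 5.68275e-08 = 0.000431579
P(Intensity 3 | x₁, x₂) = 5.82457e-06 / 0.000431579 ≈ 0.013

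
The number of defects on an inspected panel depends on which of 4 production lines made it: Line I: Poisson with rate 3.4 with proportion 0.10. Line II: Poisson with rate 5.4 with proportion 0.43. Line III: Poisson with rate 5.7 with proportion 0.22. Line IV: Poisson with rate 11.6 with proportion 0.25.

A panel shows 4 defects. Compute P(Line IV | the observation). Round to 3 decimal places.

The responsibility of component k is π_k f_k(x) divided by Σ_j π_j f_j(x).
Component likelihoods at x = 4 defects:
  L_I = 0.185825
  L_II = 0.16002
  L_III = 0.147167
  L_IV = 0.0069152
Weight by the priors:
  π_I·L_I = 0.10 × 0.185825 = 0.0185825
  π_II·L_II = 0.43 × 0.16002 = 0.0688085
  π_III·L_III = 0.22 × 0.147167 = 0.0323767
  π_IV·L_IV = 0.25 × 0.0069152 = 0.0017288
Sum: 0.0185825 + 0.0688085 + 0.0323767 + 0.0017288 = 0.121496
P(Line IV | data) = 0.0017288 / 0.121496 ≈ 0.014

0.014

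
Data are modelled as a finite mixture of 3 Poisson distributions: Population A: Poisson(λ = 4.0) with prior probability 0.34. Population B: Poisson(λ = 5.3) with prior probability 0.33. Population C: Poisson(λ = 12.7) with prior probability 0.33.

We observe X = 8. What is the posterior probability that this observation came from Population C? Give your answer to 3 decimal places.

0.322

The responsibility of component k is P(Z=k) f_k(x) divided by Σ_j P(Z=j) f_j(x).
Evaluate each component's likelihood at the observed value:
  L_A = e^(−4.0)·4.0^8/8! = 0.0297702
  L_B = e^(−5.3)·5.3^8/8! = 0.0770772
  L_C = e^(−12.7)·12.7^8/8! = 0.0512117
Weight by the priors:
  P(Z=A)·L_A = 0.34 × 0.0297702 = 0.0101219
  P(Z=B)·L_B = 0.33 × 0.0770772 = 0.0254355
  P(Z=C)·L_C = 0.33 × 0.0512117 = 0.0168999
Denominator: 0.0101219 + 0.0254355 + 0.0168999 = 0.0524572
P(Population C | the observation) ≈ 0.322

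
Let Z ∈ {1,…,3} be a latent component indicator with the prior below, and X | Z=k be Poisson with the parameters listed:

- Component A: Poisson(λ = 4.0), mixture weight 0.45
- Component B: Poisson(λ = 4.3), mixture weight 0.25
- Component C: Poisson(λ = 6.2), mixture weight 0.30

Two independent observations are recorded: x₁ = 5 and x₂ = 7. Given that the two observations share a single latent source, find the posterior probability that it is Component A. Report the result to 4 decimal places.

By Bayes' theorem, P(k | x) = P(Z=k) f_k(x) / Σ_j P(Z=j) f_j(x).
Since both observations come from the same component, the likelihood for component k is f_k(x₁)·f_k(x₂).
  f_A = [0.156293] × [0.0595404] = 0.00930577
  f_B = [0.166224] × [0.0731783] = 0.012164
  f_C = [0.154936] × [0.141803] = 0.0219703
Unnormalised posteriors:
  P(Z=A)·f_A = 0.45 × 0.00930577 = 0.0041876
  P(Z=B)·f_B = 0.25 × 0.012164 = 0.00304101
  P(Z=C)·f_C = 0.30 × 0.0219703 = 0.0065911
Sum: 0.0041876 + 0.00304101 + 0.0065911 = 0.0138197
So the posterior for Component A is 0.0041876 / 0.0138197 ≈ 0.3030.

0.3030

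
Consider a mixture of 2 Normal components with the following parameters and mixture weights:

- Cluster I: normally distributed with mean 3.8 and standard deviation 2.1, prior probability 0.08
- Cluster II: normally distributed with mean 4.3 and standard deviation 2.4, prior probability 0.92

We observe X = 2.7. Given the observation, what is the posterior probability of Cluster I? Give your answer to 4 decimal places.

0.0976

P(component k | x) = π_k·f_k(x) / marginal(x), where marginal(x) = Σ_j π_j·f_j(x).
Normal densities:
  L_I = 0.165619
  L_II = 0.133103
Unnormalised posteriors:
  π_I·L_I = 0.08 × 0.165619 = 0.0132495
  π_II·L_II = 0.92 × 0.133103 = 0.122455
Normaliser: 0.0132495 + 0.122455 = 0.135705
P(Cluster I | 2.7) ≈ 0.0976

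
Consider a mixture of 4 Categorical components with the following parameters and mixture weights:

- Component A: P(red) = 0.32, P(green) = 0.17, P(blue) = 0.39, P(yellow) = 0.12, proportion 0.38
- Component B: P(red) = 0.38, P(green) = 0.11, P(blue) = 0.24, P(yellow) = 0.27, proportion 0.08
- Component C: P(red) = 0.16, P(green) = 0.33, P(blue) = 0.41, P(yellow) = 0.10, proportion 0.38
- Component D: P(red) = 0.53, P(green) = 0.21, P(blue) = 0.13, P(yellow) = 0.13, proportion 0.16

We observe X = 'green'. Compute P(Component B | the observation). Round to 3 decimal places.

0.038

Apply Bayes' rule: the posterior for each component is proportional to its prior times its likelihood at x.
Evaluate each component's likelihood at the observed value:
  L_A = 0.17
  L_B = 0.11
  L_C = 0.33
  L_D = 0.21
Unnormalised posteriors:
  π_A·L_A = 0.38 × 0.17 = 0.0646
  π_B·L_B = 0.08 × 0.11 = 0.0088
  π_C·L_C = 0.38 × 0.33 = 0.1254
  π_D·L_D = 0.16 × 0.21 = 0.0336
Normaliser: 0.0646 + 0.0088 + 0.1254 + 0.0336 = 0.2324
P(Component B | 'green') ≈ 0.038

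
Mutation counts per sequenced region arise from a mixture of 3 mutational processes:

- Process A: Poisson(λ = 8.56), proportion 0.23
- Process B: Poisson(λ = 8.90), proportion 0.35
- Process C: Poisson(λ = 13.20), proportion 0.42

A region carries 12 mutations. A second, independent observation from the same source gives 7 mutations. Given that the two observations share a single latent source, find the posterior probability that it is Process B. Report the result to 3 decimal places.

P(component k | x) = π_k·f_k(x) / marginal(x), where marginal(x) = Σ_j π_j·f_j(x).
Since both observations come from the same component, the likelihood for component k is f_k(x₁)·f_k(x₂).
  f_A = [e^(−8.56)·8.56^12/12! = 0.0619138] × [0.128034] = 0.00792707
  f_B = [e^(−8.90)·8.90^12/12! = 0.070327] × [0.119696] = 0.00841784
  f_C = [e^(−13.20)·13.20^12/12! = 0.108109] × [0.0256389] = 0.00277181
Unnormalised posteriors:
  π_A·f_A = 0.23 × 0.00792707 = 0.00182323
  π_B·f_B = 0.35 × 0.00841784 = 0.00294625
  π_C·f_C = 0.42 × 0.00277181 = 0.00116416
Sum: 0.00182323 + 0.00294625 + 0.00116416 = 0.00593363
P(Process B | x₁, x₂) ≈ 0.497

0.497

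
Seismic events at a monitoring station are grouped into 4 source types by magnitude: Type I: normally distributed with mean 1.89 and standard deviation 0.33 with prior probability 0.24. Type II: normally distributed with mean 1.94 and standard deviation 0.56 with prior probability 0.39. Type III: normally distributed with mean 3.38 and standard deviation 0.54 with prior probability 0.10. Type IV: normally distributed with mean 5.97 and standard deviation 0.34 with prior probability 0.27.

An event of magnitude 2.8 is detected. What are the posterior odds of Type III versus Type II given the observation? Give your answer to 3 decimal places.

0.486

Only the two components matter; the odds are (P(Z=i) f_i(x)) / (P(Z=j) f_j(x)).
Normal densities:
  p_I = (1/(0.33·√(2π)))·exp(−(2.8−1.89)²/(2·0.33²)) = 1.208916·exp(-3.80211) = 0.0269873
  p_II = (1/(0.56·√(2π)))·exp(−(2.8−1.94)²/(2·0.56²)) = 0.712397·exp(-1.17921) = 0.219078
  p_III = (1/(0.54·√(2π)))·exp(−(2.8−3.38)²/(2·0.54²)) = 0.738782·exp(-0.57682) = 0.414961
  p_IV = (1/(0.34·√(2π)))·exp(−(2.8−5.97)²/(2·0.34²)) = 1.173360·exp(-43.46410) = 1.56031e-19
0.0414961 / 0.0854403 ≈ 0.486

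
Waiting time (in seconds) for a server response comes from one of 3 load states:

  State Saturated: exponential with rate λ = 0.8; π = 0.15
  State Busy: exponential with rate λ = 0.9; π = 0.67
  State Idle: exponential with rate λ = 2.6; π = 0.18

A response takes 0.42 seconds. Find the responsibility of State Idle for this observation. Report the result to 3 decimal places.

0.239

P(component k | x) = w_k·f_k(x) / marginal(x), where marginal(x) = Σ_j w_j·f_j(x).
Component likelihoods at x = 0.42 seconds:
  p_Saturated = 0.571698
  p_Busy = 0.616707
  p_Idle = 0.872416
Multiply by the mixture weights:
  w_Saturated·p_Saturated = 0.15 × 0.571698 = 0.0857548
  w_Busy·p_Busy = 0.67 × 0.616707 = 0.413194
  w_Idle·p_Idle = 0.18 × 0.872416 = 0.157035
Evidence: 0.0857548 + 0.413194 + 0.157035 = 0.655984
Responsibility of State Idle: 0.157035 / 0.655984 ≈ 0.239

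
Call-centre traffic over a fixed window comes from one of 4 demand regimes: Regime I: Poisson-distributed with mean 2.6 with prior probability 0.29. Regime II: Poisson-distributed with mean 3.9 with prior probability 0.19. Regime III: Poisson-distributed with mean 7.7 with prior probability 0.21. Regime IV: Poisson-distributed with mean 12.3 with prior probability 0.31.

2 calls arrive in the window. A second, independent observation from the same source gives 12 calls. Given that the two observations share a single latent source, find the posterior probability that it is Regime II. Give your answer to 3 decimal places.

0.106

Apply Bayes' rule: the posterior for each component is proportional to its prior times its likelihood at x.
Since both observations come from the same component, the likelihood for component k is f_k(x₁)·f_k(x₂).
  L_I = [e^(−2.6)·2.6^2/2! = 0.251045] × [1.47971e-05] = 3.71474e-06
  L_II = [e^(−3.9)·3.9^2/2! = 0.15394] × [0.000523227] = 8.05454e-05
  L_III = [e^(−7.7)·7.7^2/2! = 0.0134241] × [0.0410662] = 0.000551275
  L_IV = [e^(−12.3)·12.3^2/2! = 0.000344317] × [0.113947] = 3.92338e-05
Prior × likelihood for each component:
  P(Z=I)·L_I = 0.29 × 3.71474e-06 = 1.07728e-06
  P(Z=II)·L_II = 0.19 × 8.05454e-05 = 1.53036e-05
  P(Z=III)·L_III = 0.21 × 0.000551275 = 0.000115768
  P(Z=IV)·L_IV = 0.31 × 3.92338e-05 = 1.21625e-05
Evidence: 1.07728e-06 + 1.53036e-05 + 0.000115768 + 1.21625e-05 = 0.000144311
Responsibility of Regime II: 1.53036e-05 / 0.000144311 ≈ 0.106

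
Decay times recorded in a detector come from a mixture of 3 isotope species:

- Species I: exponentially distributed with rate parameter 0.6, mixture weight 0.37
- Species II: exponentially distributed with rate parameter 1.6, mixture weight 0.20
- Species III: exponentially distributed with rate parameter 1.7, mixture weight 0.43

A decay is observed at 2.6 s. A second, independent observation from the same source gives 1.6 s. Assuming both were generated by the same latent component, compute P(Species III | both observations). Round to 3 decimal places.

0.080

Posterior ∝ prior × likelihood, so P(k | x) ∝ π_k f_k(x); normalise over all components.
Since both observations come from the same component, the likelihood for component k is f_k(x₁)·f_k(x₂).
  f_I = [0.6·e^(−0.6·2.6) = 0.6·e^(−1.5600) = 0.126082] × [0.229736] = 0.0289655
  f_II = [1.6·e^(−1.6·2.6) = 1.6·e^(−4.1600) = 0.0249721] × [0.123688] = 0.00308874
  f_III = [1.7·e^(−1.7·2.6) = 1.7·e^(−4.4200) = 0.0204582] × [0.111987] = 0.00229105
Unnormalised posteriors:
  π_I·f_I = 0.37 × 0.0289655 = 0.0107172
  π_II·f_II = 0.20 × 0.00308874 = 0.000617748
  π_III·f_III = 0.43 × 0.00229105 = 0.000985153
Marginal: 0.0107172 + 0.000617748 + 0.000985153 = 0.0123201
P(Species III | x) = 0.000985153 / 0.0123201 ≈ 0.080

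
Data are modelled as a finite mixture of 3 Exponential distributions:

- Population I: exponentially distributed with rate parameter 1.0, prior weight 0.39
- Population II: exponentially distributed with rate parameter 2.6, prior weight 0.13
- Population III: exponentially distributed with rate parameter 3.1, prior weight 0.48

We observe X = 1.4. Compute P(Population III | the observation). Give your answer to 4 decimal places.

Posterior ∝ prior × likelihood, so P(k | x) ∝ π_k f_k(x); normalise over all components.
Exponential densities:
  f_I = 1.0·e^(−1.0·1.4) = 1.0·e^(−1.4000) = 0.246597
  f_II = 2.6·e^(−2.6·1.4) = 2.6·e^(−3.6400) = 0.0682561
  f_III = 3.1·e^(−3.1·1.4) = 3.1·e^(−4.3400) = 0.0404132
Multiply by the mixture weights:
  π_I·f_I = 0.39 × 0.246597 = 0.0961728
  π_II·f_II = 0.13 × 0.0682561 = 0.00887329
  π_III·f_III = 0.48 × 0.0404132 = 0.0193984
Sum: 0.0961728 + 0.00887329 + 0.0193984 = 0.124444
P(Population III | data) ≈ 0.1559

0.1559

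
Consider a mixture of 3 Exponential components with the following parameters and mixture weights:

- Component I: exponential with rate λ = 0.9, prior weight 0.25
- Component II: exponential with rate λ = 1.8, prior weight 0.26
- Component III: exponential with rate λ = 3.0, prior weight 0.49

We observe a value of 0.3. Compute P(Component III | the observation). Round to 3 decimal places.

0.573

The responsibility of component k is P(Z=k) f_k(x) divided by Σ_j P(Z=j) f_j(x).
Component likelihoods at x = 0.3:
  L_I = 0.687042
  L_II = 1.04895
  L_III = 1.21971
Weight by the priors:
  P(Z=I)·L_I = 0.25 × 0.687042 = 0.17176
  P(Z=II)·L_II = 0.26 × 1.04895 = 0.272726
  P(Z=III)·L_III = 0.49 × 1.21971 = 0.597657
Normaliser: 0.17176 + 0.272726 + 0.597657 = 1.04214
So the posterior for Component III is 0.597657 / 1.04214 ≈ 0.573.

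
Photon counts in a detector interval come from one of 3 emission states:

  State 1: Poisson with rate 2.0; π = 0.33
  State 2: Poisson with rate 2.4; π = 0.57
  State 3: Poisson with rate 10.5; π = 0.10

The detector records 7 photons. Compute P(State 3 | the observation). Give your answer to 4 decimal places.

0.5683

P(component k | x) = π_k·f_k(x) / marginal(x), where marginal(x) = Σ_j π_j·f_j(x).
Poisson probabilities:
  p_1 = 0.00343709
  p_2 = 0.00825546
  p_3 = 0.0768781
Prior × likelihood for each component:
  π_1·p_1 = 0.33 × 0.00343709 = 0.00113424
  π_2·p_2 = 0.57 × 0.00825546 = 0.00470561
  π_3·p_3 = 0.10 × 0.0768781 = 0.00768781
Normaliser: 0.00113424 + 0.00470561 + 0.00768781 = 0.0135277
Responsibility of State 3: 0.00768781 / 0.0135277 ≈ 0.5683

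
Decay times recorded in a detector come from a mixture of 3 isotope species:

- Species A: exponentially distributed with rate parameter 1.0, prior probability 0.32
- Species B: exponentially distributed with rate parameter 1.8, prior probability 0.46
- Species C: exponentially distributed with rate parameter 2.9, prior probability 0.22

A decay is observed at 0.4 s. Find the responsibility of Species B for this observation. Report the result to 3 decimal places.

0.493

The responsibility of component k is w_k f_k(x) divided by Σ_j w_j f_j(x).
Component likelihoods at x = 0.4 s:
  p_A = 1.0·e^(−1.0·0.4) = 1.0·e^(−0.4000) = 0.67032
  p_B = 1.8·e^(−1.8·0.4) = 1.8·e^(−0.7200) = 0.876154
  p_C = 2.9·e^(−2.9·0.4) = 2.9·e^(−1.1600) = 0.90911
Multiply by the mixture weights:
  w_A·p_A = 0.32 × 0.67032 = 0.214502
  w_B·p_B = 0.46 × 0.876154 = 0.403031
  w_C·p_C = 0.22 × 0.90911 = 0.200004
Normaliser: 0.214502 + 0.403031 + 0.200004 = 0.817537
So the posterior for Species B is 0.403031 / 0.817537 ≈ 0.493.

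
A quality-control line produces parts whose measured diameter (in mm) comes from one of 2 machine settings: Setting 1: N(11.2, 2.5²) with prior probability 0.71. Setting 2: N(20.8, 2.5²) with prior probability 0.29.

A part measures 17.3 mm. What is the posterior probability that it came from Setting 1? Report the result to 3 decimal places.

Posterior ∝ prior × likelihood, so P(k | x) ∝ w_k f_k(x); normalise over all components.
Component likelihoods at x = 17.3 mm:
  L_1 = (1/(2.5·√(2π)))·exp(−(17.3−11.2)²/(2·2.5²)) = 0.159577·exp(-2.97680) = 0.00813134
  L_2 = (1/(2.5·√(2π)))·exp(−(17.3−20.8)²/(2·2.5²)) = 0.159577·exp(-0.98000) = 0.059891
Unnormalised posteriors:
  w_1·L_1 = 0.71 × 0.00813134 = 0.00577325
  w_2·L_2 = 0.29 × 0.059891 = 0.0173684
Normaliser: 0.00577325 + 0.0173684 = 0.0231416
P(Setting 1 | 17.3 mm) ≈ 0.249

0.249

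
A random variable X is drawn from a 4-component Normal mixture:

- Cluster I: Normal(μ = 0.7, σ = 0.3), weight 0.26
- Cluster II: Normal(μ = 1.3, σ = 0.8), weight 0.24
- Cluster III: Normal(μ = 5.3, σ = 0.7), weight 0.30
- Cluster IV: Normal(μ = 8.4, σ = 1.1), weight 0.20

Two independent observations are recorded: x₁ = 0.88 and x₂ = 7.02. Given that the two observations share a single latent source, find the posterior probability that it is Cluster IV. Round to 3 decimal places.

0.072

Apply Bayes' rule: the posterior for each component is proportional to its prior times its likelihood at x.
Since both observations come from the same component, the likelihood for component k is f_k(x₁)·f_k(x₂).
  p_I = [1.11075] × [5.6608e-97] = 6.28773e-97
  p_II = [0.434479] × [3.95103e-12] = 1.71664e-12
  p_III = [1.25345e-09] × [0.0278467] = 3.49045e-11
  p_IV = [2.57604e-11] × [0.165102] = 4.2531e-12
Weight by the priors:
  π_I·p_I = 0.26 × 6.28773e-97 = 1.63481e-97
  π_II·p_II = 0.24 × 1.71664e-12 = 4.11994e-13
  π_III·p_III = 0.30 × 3.49045e-11 = 1.04714e-11
  π_IV·p_IV = 0.20 × 4.2531e-12 = 8.5062e-13
Normaliser: 1.63481e-97 + 4.11994e-13 + 1.04714e-11 + 8.5062e-13 = 1.1734e-11
P(Cluster IV | x₁,x₂) = 8.5062e-13 / 1.1734e-11 ≈ 0.072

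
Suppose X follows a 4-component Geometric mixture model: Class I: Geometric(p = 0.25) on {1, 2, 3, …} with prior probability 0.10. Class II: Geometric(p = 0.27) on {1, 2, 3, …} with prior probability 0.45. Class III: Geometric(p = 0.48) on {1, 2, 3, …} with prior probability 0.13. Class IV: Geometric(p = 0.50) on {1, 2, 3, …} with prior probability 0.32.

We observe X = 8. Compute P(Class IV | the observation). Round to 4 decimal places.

Posterior ∝ prior × likelihood, so P(k | x) ∝ P(Z=k) f_k(x); normalise over all components.
Component likelihoods at x = 8:
  p_I = 0.25·(1−0.25)^7 = 0.25·0.133484 = 0.033371
  p_II = 0.27·(1−0.27)^7 = 0.27·0.110474 = 0.029828
  p_III = 0.48·(1−0.48)^7 = 0.48·0.0102807 = 0.00493474
  p_IV = 0.50·(1−0.50)^7 = 0.50·0.0078125 = 0.00390625
Weight by the priors:
  P(Z=I)·p_I = 0.10 × 0.033371 = 0.0033371
  P(Z=II)·p_II = 0.45 × 0.029828 = 0.0134226
  P(Z=III)·p_III = 0.13 × 0.00493474 = 0.000641517
  P(Z=IV)·p_IV = 0.32 × 0.00390625 = 0.00125
Marginal: 0.0033371 + 0.0134226 + 0.000641517 + 0.00125 = 0.0186512
Responsibility of Class IV: 0.00125 / 0.0186512 ≈ 0.0670

0.0670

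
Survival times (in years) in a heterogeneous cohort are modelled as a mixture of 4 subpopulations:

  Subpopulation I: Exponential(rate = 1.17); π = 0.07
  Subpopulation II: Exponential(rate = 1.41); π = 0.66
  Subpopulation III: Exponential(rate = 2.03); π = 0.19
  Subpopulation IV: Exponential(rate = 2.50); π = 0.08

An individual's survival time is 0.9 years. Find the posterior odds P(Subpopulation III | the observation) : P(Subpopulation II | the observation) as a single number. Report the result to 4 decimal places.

0.2372

Since P(k|x) ∝ P(Z=k) f_k(x), the posterior odds are P(Z=i) f_i(x) / (P(Z=j) f_j(x)).
Component likelihoods at x = 0.9 years:
  f_I = 1.17·e^(−1.17·0.9) = 1.17·e^(−1.0530) = 0.408201
  f_II = 1.41·e^(−1.41·0.9) = 1.41·e^(−1.2690) = 0.396369
  f_III = 2.03·e^(−2.03·0.9) = 2.03·e^(−1.8270) = 0.326618
  f_IV = 2.50·e^(−2.50·0.9) = 2.50·e^(−2.2500) = 0.263498
0.0620574 / 0.261603 ≈ 0.2372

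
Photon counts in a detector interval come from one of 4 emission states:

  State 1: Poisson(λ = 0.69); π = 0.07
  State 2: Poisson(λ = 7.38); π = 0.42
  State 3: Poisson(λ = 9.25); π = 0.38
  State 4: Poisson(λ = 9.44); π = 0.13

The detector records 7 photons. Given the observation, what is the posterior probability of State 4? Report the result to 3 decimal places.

0.116

P(component k | x) = w_k·f_k(x) / marginal(x), where marginal(x) = Σ_j w_j·f_j(x).
Evaluate each component's likelihood at the observed value:
  L_1 = 7.41054e-06
  L_2 = 0.147527
  L_3 = 0.110494
  L_4 = 0.10535
Weight by the priors:
  w_1·L_1 = 0.07 × 7.41054e-06 = 5.18738e-07
  w_2·L_2 = 0.42 × 0.147527 = 0.0619612
  w_3·L_3 = 0.38 × 0.110494 = 0.0419876
  w_4·L_4 = 0.13 × 0.10535 = 0.0136955
Sum: 5.18738e-07 + 0.0619612 + 0.0419876 + 0.0136955 = 0.117645
P(State 4 | data) = 0.0136955 / 0.117645 ≈ 0.116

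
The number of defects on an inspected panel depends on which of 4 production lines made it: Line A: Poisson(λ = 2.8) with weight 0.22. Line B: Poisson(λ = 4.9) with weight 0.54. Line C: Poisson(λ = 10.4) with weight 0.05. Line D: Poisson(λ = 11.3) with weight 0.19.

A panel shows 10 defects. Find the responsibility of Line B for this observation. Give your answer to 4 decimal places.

By Bayes' theorem, P(k | x) = w_k f_k(x) / Σ_j w_j f_j(x).
Poisson probabilities:
  p_A = e^(−2.8)·2.8^10/10! = 0.000496355
  p_B = e^(−4.9)·4.9^10/10! = 0.016374
  p_C = e^(−10.4)·10.4^10/10! = 0.124139
  p_D = e^(−11.3)·11.3^10/10! = 0.115743
Weight by the priors:
  w_A·p_A = 0.22 × 0.000496355 = 0.000109198
  w_B·p_B = 0.54 × 0.016374 = 0.00884196
  w_C·p_C = 0.05 × 0.124139 = 0.00620694
  w_D·p_D = 0.19 × 0.115743 = 0.0219911
Denominator: 0.000109198 + 0.00884196 + 0.00620694 + 0.0219911 = 0.0371492
So the posterior for Line B is 0.00884196 / 0.0371492 ≈ 0.2380.

0.2380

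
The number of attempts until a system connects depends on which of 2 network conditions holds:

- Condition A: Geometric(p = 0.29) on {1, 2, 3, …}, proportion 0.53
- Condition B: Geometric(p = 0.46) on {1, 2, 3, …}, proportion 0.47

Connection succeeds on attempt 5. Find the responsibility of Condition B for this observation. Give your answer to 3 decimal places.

0.320

By Bayes' theorem, P(k | x) = π_k f_k(x) / Σ_j π_j f_j(x).
Evaluate each component's likelihood at the observed value:
  L_A = 0.29·(1−0.29)^4 = 0.29·0.254117 = 0.0736939
  L_B = 0.46·(1−0.46)^4 = 0.46·0.0850306 = 0.0391141
Unnormalised posteriors:
  π_A·L_A = 0.53 × 0.0736939 = 0.0390578
  π_B·L_B = 0.47 × 0.0391141 = 0.0183836
Denominator: 0.0390578 + 0.0183836 = 0.0574414
P(Condition B | 5) ≈ 0.320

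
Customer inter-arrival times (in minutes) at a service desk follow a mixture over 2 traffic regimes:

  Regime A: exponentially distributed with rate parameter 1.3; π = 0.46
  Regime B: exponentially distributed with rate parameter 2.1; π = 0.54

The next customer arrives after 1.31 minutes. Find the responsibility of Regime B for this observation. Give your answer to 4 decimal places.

By Bayes' theorem, P(k | x) = w_k f_k(x) / Σ_j w_j f_j(x).
Component likelihoods at x = 1.31 minutes:
  f_A = 0.236777
  f_B = 0.134114
Weight by the priors:
  w_A·f_A = 0.46 × 0.236777 = 0.108918
  w_B·f_B = 0.54 × 0.134114 = 0.0724217
Denominator: 0.108918 + 0.0724217 = 0.181339
P(Regime B | x) ≈ 0.3994

0.3994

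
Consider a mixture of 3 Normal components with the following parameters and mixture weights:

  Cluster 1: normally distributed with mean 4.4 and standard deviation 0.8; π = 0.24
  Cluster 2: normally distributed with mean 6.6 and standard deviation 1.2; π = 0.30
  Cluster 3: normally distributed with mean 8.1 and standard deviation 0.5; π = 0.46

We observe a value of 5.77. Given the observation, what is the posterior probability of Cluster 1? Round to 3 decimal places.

P(component k | x) = w_k·f_k(x) / marginal(x), where marginal(x) = Σ_j w_j·f_j(x).
Component likelihoods at x = 5.77:
  L_1 = (1/(0.8·√(2π)))·exp(−(5.77−4.4)²/(2·0.8²)) = 0.498678·exp(-1.46633) = 0.115081
  L_2 = (1/(1.2·√(2π)))·exp(−(5.77−6.6)²/(2·1.2²)) = 0.332452·exp(-0.23920) = 0.261725
  L_3 = (1/(0.5·√(2π)))·exp(−(5.77−8.1)²/(2·0.5²)) = 0.797885·exp(-10.85780) = 1.53623e-05
Prior × likelihood for each component:
  w_1·L_1 = 0.24 × 0.115081 = 0.0276193
  w_2·L_2 = 0.30 × 0.261725 = 0.0785175
  w_3·L_3 = 0.46 × 1.53623e-05 = 7.06668e-06
Sum: 0.0276193 + 0.0785175 + 7.06668e-06 = 0.106144
P(Cluster 1 | 5.77) = 0.0276193 / 0.106144 ≈ 0.260

0.260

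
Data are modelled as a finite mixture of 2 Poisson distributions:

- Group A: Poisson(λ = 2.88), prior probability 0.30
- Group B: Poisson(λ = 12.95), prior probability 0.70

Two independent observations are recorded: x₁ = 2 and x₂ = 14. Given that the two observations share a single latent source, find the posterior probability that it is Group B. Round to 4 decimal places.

0.9915

Apply Bayes' rule: the posterior for each component is proportional to its prior times its likelihood at x.
Since both observations come from the same component, the likelihood for component k is f_k(x₁)·f_k(x₂).
  L_A = [e^(−2.88)·2.88^2/2! = 0.232802] × [1.73908e-06] = 4.0486e-07
  L_B = [e^(−12.95)·12.95^2/2! = 0.000199249] × [0.101685] = 2.02605e-05
Prior × likelihood for each component:
  w_A·L_A = 0.30 × 4.0486e-07 = 1.21458e-07
  w_B·L_B = 0.70 × 2.02605e-05 = 1.41824e-05
Marginal: 1.21458e-07 + 1.41824e-05 = 1.43038e-05
Responsibility of Group B: 1.41824e-05 / 1.43038e-05 ≈ 0.9915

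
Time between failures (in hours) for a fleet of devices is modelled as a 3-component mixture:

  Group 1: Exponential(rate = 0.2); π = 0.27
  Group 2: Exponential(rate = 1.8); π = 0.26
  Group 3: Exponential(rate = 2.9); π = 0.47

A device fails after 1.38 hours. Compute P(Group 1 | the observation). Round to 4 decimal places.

Posterior ∝ prior × likelihood, so P(k | x) ∝ π_k f_k(x); normalise over all components.
Component likelihoods at x = 1.38 hours:
  L_1 = 0.2·e^(−0.2·1.38) = 0.2·e^(−0.2760) = 0.151763
  L_2 = 1.8·e^(−1.8·1.38) = 1.8·e^(−2.4840) = 0.150136
  L_3 = 2.9·e^(−2.9·1.38) = 2.9·e^(−4.0020) = 0.0530092
Prior × likelihood for each component:
  π_1·L_1 = 0.27 × 0.151763 = 0.0409759
  π_2·L_2 = 0.26 × 0.150136 = 0.0390354
  π_3·L_3 = 0.47 × 0.0530092 = 0.0249143
Sum: 0.0409759 + 0.0390354 + 0.0249143 = 0.104926
So the posterior for Group 1 is 0.0409759 / 0.104926 ≈ 0.3905.

0.3905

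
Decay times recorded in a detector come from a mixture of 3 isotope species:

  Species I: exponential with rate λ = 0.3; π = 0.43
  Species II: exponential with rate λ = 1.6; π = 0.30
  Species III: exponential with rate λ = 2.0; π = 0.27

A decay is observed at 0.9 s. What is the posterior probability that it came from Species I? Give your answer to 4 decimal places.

Apply Bayes' rule: the posterior for each component is proportional to its prior times its likelihood at x.
Component likelihoods at x = 0.9 s:
  L_I = 0.229014
  L_II = 0.379084
  L_III = 0.330598
Multiply by the mixture weights:
  π_I·L_I = 0.43 × 0.229014 = 0.098476
  π_II·L_II = 0.30 × 0.379084 = 0.113725
  π_III·L_III = 0.27 × 0.330598 = 0.0892614
Denominator: 0.098476 + 0.113725 + 0.0892614 = 0.301463
P(Species I | x) = 0.098476 / 0.301463 ≈ 0.3267

0.3267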